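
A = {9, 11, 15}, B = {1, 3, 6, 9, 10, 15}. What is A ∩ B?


A = {9, 11, 15}
B = {1, 3, 6, 9, 10, 15}
Operation: intersection
Elements in both: 9, 15

{9, 15}


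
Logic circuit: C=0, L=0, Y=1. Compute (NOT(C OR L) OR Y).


C OR L = 0
NOT(0) = 1
1 OR 1 = 1

1


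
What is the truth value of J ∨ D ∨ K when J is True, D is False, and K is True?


J = True, D = False, K = True
Step 1: J ∨ D = True OR False = True
Step 2: True ∨ K = True OR True = True
OR is true when at least one operand is true.

True


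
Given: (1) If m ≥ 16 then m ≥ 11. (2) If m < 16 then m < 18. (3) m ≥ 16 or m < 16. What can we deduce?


Constructive dilemma: (P → Q) ∧ (R → S), P ∨ R ⊢ Q ∨ S
Premise 1: m ≥ 16 → m ≥ 11
Premise 2: m < 16 → m < 18
Premise 3: m ≥ 16 ∨ m < 16
Case 1: Assuming m ≥ 16, then by Premise 1, m ≥ 11.
Case 2: Assuming m < 16, then by Premise 2, m < 18.
Since one of m ≥ 16 or m < 16 must hold, we get m ≥ 11 or m < 18.

m ≥ 11 or m < 18.


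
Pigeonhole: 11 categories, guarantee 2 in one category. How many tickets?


Pigeonhole: to guarantee k in one of n categories, need (k-1)×n + 1.
k = 2, n = 11
Minimum = (2-1) × 11 + 1 = 1 × 11 + 1

12


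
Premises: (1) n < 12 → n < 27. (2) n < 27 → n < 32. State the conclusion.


Hypothetical syllogism: P → Q, Q → R ⊢ P → R
Premise 1: n < 12 → n < 27
Premise 2: n < 27 → n < 32
Chain the implications: the middle term (n < 27) links the two.
Conclusion: If n < 12, then n < 32.

If n < 12, then n < 32.


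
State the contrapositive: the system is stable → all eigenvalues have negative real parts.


Original: If the system is stable, then all eigenvalues have negative real parts
Contrapositive: If ¬Q, then ¬P
Negate Q: not (all eigenvalues have negative real parts)
Negate P: not (the system is stable)

If not (all eigenvalues have negative real parts), then not (the system is stable).


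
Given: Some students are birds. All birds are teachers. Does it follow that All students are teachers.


Premise 1: Some students are birds.
Premise 2: All birds are teachers.
Conclusion: All students are teachers.
Fallacy: illicit minor. The minor term (students) is distributed in the conclusion ('All students ...') but undistributed in its premise ('Some students are birds' doesn't cover all students).
Only 'Some students are teachers' follows, not 'All'.

Invalid


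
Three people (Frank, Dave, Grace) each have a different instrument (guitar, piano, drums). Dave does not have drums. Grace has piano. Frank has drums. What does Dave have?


From clues:
  Grace → piano
  Frank → drums
By elimination, Dave gets the remaining.

guitar


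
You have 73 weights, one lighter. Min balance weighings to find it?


Each weighing has 3 outcomes (left heavy / balance / right heavy), so k weighings distinguish at most 3^k cases; splitting into three near-equal groups achieves this.
Need 3^k ≥ 73: 3^3 = 27 < 73 ≤ 3^4 = 81
k = ⌈log₃(73)⌉ = 4

4


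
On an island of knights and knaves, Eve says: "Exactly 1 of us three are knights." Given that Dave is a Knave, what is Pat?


Eve claims exactly 1 knights among Eve, Dave, Pat.
Given: Dave is a Knave.

Case 1: Eve is a Knight (tells truth)
  Then exactly 1 of the three are knights.
  Counting Eve, Dave: 1 knight(s) so far. Need 0 more → Pat = Knave.
Case 2: Eve is a Knave (lies)
  Then the count is NOT 1.
  If Pat = Knight, count = 1 = 1 → claim would be true, contradicts lie.
  If Pat = Knave, count = 0 ≠ 1 → lie confirmed ✓

Pat is a Knave.

Knave


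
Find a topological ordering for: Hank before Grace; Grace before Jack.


Constraints: Hank before Grace; Grace before Jack
Method: repeatedly schedule the remaining task that has no remaining task required before it.
  Step 1: remaining {Hank, Grace, Jack}; every task except Hank still has a predecessor pending → schedule Hank.
  Step 2: remaining {Grace, Jack}; every task except Grace still has a predecessor pending → schedule Grace.
  Step 3: only Jack remains → schedule Jack.
Resulting order:

Hank → Grace → Jack


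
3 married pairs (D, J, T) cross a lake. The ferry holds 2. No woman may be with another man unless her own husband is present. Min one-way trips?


Label couples D, J, T (H = husband, W = wife).
Counting alone: 6 people, the ferry carries 2 and someone must bring it back, so each round trip nets at most +1 on the far side until the last crossing → at least 9 trips. The jealousy constraint makes 9 impossible; the shortest valid schedule has 11:
1. WD+WJ →  (far: WD,WJ; near: HD,HJ,HT,WT)
2. WD ←       (far: WJ; near: HD,HJ,HT,WD,WT)
3. WD+WT →  (far: WD,WJ,WT; near: HD,HJ,HT)
4. WD ←       (far: WJ,WT; near: HD,HJ,HT,WD)
5. HJ+HT →  (far: HJ,WJ,HT,WT; near: HD,WD)
6. HJ+WJ ←  (far: HT,WT; near: HD,WD,HJ,WJ)
7. HD+HJ →  (far: HD,HJ,HT,WT; near: WD,WJ)
8. WT ←       (far: HD,HJ,HT; near: WD,WJ,WT)
9. WD+WJ →  (far: HD,WD,HJ,WJ,HT; near: WT)
10. HT ←      (far: HD,WD,HJ,WJ; near: HT,WT)
11. HT+WT → (far: all six; near: empty)
In every state each wife is either with her husband or with no other man.
Minimum trips = 11

11


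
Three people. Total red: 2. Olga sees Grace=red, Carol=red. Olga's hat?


Total red = 2, seen red = 2
Own red = 2 - 2 = 0
Olga's hat is blue.

blue


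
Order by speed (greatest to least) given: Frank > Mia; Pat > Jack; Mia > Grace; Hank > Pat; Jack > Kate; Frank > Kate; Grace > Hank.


Constraints: Frank > Mia; Pat > Jack; Mia > Grace; Hank > Pat; Jack > Kate; Frank > Kate; Grace > Hank
Method: at each step, the next-highest is the one remaining person who never appears on the smaller side of a constraint between remaining people.
  Step 1: remaining {Mia, Frank, Pat, Hank, Kate, Jack, Grace}; on the smaller side: {Mia, Pat, Hank, Kate, Jack, Grace} → Frank is next (Frank > Mia; Frank > Kate).
  Step 2: remaining {Mia, Pat, Hank, Kate, Jack, Grace}; on the smaller side: {Pat, Hank, Kate, Jack, Grace} → Mia is next (Mia > Grace).
  Step 3: remaining {Pat, Hank, Kate, Jack, Grace}; on the smaller side: {Pat, Hank, Kate, Jack} → Grace is next (Grace > Hank).
  Step 4: remaining {Pat, Hank, Kate, Jack}; on the smaller side: {Pat, Kate, Jack} → Hank is next (Hank > Pat).
  Step 5: remaining {Pat, Kate, Jack}; on the smaller side: {Kate, Jack} → Pat is next (Pat > Jack).
  Step 6: remaining {Kate, Jack}; on the smaller side: {Kate} → Jack is next (Jack > Kate).
  Step 7: only Kate remains → lowest.
Final ranking (highest to lowest):

Frank > Mia > Grace > Hank > Pat > Jack > Kate


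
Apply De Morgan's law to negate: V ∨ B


De Morgan's law: ¬(P ∨ Q) ≡ ¬P ∧ ¬Q
¬(V ∨ B) = ¬V ∧ ¬B

¬V ∧ ¬B


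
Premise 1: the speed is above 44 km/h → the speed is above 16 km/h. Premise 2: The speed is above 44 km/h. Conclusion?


Modus ponens: P → Q, P ⊢ Q
P: the speed is above 44 km/h
Q: the speed is above 16 km/h
We have P → Q and P is true.
By modus ponens, Q must be true.

The speed is above 16 km/h


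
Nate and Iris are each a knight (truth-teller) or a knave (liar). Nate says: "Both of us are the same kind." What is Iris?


Nate says: "Both of us are the same kind."
Case 1: Nate is a Knight (truth-teller)
  Statement is true → they ARE the same → Iris is also a Knight
Case 2: Nate is a Knave (liar)
  Statement is false → they are NOT the same → Iris is a Knight
In both cases, Iris is a Knight.

Knight


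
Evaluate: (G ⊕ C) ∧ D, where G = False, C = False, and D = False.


G = False, C = False, D = False
Step 1: G ⊕ C = False XOR False = False
Step 2: False ∧ D = False AND False = False
XOR true when exactly one of G,C is true; then AND with D.

False


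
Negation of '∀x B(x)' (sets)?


Original: ∀x B(x)
Rule: ¬∀→∃, ¬∃→∀, negate predicate.
Negation: ∃x ¬B(x)

∃x ¬B(x)


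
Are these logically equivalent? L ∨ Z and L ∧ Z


Expression 1: L ∨ Z
Expression 2: L ∧ Z
Truth table (L Z | Expr1 Expr2):
  T T |   T     T
  T F |   T     F   ← differ
  F T |   T     F   ← differ
  F F |   F     F
Counterexample: L=T, Z=F gives Expr1 = T but Expr2 = F, so the expressions are NOT logically equivalent.

No


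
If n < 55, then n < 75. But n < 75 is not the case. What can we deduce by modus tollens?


Modus tollens: P → Q, ¬Q ⊢ ¬P
P: n < 55
Q: n < 75
We have P → Q and Q is false.
By modus tollens, P must be false.

It is not the case that n < 55


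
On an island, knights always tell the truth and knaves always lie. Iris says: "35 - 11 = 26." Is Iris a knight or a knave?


Statement: "35 - 11 = 26."
Actual: 35 - 11 = 24
Claimed: 26
Statement is FALSE → Iris lies → Knave

Knave


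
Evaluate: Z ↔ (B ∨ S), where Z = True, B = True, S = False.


Z = True, B = True, S = False
Step 1: B ∨ S = True OR False = True
Step 2: Z ↔ (True): true when both sides have same truth value.
Result: True ↔ True = True

True


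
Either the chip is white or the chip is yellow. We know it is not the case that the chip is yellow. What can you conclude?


Disjunctive syllogism: P ∨ Q, ¬P ⊢ Q
Disjunction: the chip is white ∨ the chip is yellow
We know it is not the case that the chip is yellow.
By disjunctive syllogism, the other disjunct must be true.

The chip is white


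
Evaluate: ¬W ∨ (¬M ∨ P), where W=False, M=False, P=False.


W = False, M = False, P = False
Expression: ¬W ∨ (¬M ∨ P)
Step 1: ¬M = NOT False = True
Step 2: ¬M ∨ P = True OR False = True
Step 3: ¬W = NOT False = True
Step 4: (True) ∨ (True) = True OR True = True

True


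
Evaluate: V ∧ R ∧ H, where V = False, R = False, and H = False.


V = False, R = False, H = False
Step 1: V ∧ R = False AND False = False
Step 2: (False) ∧ H = (False) AND False = False
AND is true only when ALL operands are true.

False


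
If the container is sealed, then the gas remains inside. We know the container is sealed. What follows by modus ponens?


Modus ponens: P → Q, P ⊢ Q
P: the container is sealed
Q: the gas remains inside
We have P → Q and P is true.
By modus ponens, Q must be true.

The gas remains inside


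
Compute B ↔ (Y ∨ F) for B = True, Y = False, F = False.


B = True, Y = False, F = False
Step 1: Y ∨ F = False OR False = False
Step 2: B ↔ (False): true when both sides have same truth value.
Result: True ↔ False = False

False


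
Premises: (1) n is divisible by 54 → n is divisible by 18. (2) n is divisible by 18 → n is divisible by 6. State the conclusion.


Hypothetical syllogism: P → Q, Q → R ⊢ P → R
Premise 1: n is divisible by 54 → n is divisible by 18
Premise 2: n is divisible by 18 → n is divisible by 6
Chain the implications: the middle term (n is divisible by 18) links the two.
Conclusion: If n is divisible by 54, then n is divisible by 6.

If n is divisible by 54, then n is divisible by 6.


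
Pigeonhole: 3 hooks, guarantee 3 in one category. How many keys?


Pigeonhole: to guarantee k in one of n categories, need (k-1)×n + 1.
k = 3, n = 3
Minimum = (3-1) × 3 + 1 = 2 × 3 + 1

7


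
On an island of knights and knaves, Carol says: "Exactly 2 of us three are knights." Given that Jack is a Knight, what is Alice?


Carol claims exactly 2 knights among Carol, Jack, Alice.
Given: Jack is a Knight.

Case 1: Carol is a Knight (tells truth)
  Then exactly 2 of the three are knights.
  Counting Carol, Jack: 2 knight(s) so far. Need 0 more → Alice = Knave.
Case 2: Carol is a Knave (lies)
  Then the count is NOT 2.
  If Alice = Knight, count = 2 = 2 → claim would be true, contradicts lie.
  If Alice = Knave, count = 1 ≠ 2 → lie confirmed ✓

Alice is a Knave.

Knave


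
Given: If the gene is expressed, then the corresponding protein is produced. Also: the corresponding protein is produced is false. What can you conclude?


Modus tollens: P → Q, ¬Q ⊢ ¬P
P: the gene is expressed
Q: the corresponding protein is produced
We have P → Q and Q is false.
By modus tollens, P must be false.

It is not the case that the gene is expressed


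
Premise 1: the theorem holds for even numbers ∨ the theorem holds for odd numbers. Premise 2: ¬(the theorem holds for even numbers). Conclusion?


Disjunctive syllogism: P ∨ Q, ¬P ⊢ Q
Disjunction: the theorem holds for even numbers ∨ the theorem holds for odd numbers
We know it is not the case that the theorem holds for even numbers.
By disjunctive syllogism, the other disjunct must be true.

The theorem holds for odd numbers


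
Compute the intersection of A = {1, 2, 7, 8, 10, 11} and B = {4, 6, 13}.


A = {1, 2, 7, 8, 10, 11}
B = {4, 6, 13}
Operation: intersection
Elements in both: none

∅


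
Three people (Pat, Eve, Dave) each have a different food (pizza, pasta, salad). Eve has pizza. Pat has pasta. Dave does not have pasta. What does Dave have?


From clues:
  Pat → pasta
  Eve → pizza
By elimination, Dave gets the remaining.

salad


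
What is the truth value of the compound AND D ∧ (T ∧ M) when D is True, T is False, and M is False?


D = True, T = False, M = False
Step 1: T ∧ M = False AND False = False
Step 2: D ∧ False = True AND False = False
AND is true only when ALL operands are true.

False


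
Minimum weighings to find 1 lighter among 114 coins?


Each weighing has 3 outcomes (left heavy / balance / right heavy), so k weighings distinguish at most 3^k cases; splitting into three near-equal groups achieves this.
Need 3^k ≥ 114: 3^4 = 81 < 114 ≤ 3^5 = 243
k = ⌈log₃(114)⌉ = 5

5


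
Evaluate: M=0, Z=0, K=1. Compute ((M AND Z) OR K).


M AND Z = 0&0 = 0
0 OR 1 = 1

1


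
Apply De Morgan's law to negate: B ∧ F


De Morgan's law: ¬(P ∧ Q) ≡ ¬P ∨ ¬Q
¬(B ∧ F) = ¬B ∨ ¬F

¬B ∨ ¬F


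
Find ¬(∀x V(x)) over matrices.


Original: ∀x V(x)
Rule: ¬∀→∃, ¬∃→∀, negate predicate.
Negation: ∃x ¬V(x)

∃x ¬V(x)


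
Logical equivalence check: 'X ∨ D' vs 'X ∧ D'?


Expression 1: X ∨ D
Expression 2: X ∧ D
Truth table (X D | Expr1 Expr2):
  T T |   T     T
  T F |   T     F   ← differ
  F T |   T     F   ← differ
  F F |   F     F
Counterexample: X=T, D=F gives Expr1 = T but Expr2 = F, so the expressions are NOT logically equivalent.

No


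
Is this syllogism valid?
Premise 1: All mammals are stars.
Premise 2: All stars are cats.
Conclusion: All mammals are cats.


Premise 1: All mammals are stars.
Premise 2: All stars are cats.
Conclusion: All mammals are cats.
Barbara syllogism (AAA-1): All A are B, All B are C → All A are C.
Middle term (stars) distributed in premise 2.

Valid


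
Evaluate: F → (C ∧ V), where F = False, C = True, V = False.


F = False, C = True, V = False
Step 1: C ∧ V = True AND False = False
Step 2: F → (False): false only when F=True and consequent=False.
Result: True

True


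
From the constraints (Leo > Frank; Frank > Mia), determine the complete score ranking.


Constraints: Leo > Frank; Frank > Mia
Method: at each step, the next-highest is the one remaining person who never appears on the smaller side of a constraint between remaining people.
  Step 1: remaining {Frank, Mia, Leo}; on the smaller side: {Frank, Mia} → Leo is next (Leo > Frank).
  Step 2: remaining {Frank, Mia}; on the smaller side: {Mia} → Frank is next (Frank > Mia).
  Step 3: only Mia remains → lowest.
Final ranking (highest to lowest):

Leo > Frank > Mia


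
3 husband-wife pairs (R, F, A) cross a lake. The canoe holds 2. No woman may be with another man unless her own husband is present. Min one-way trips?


Label couples R, F, A (H = husband, W = wife).
Counting alone: 6 people, the canoe carries 2 and someone must bring it back, so each round trip nets at most +1 on the far side until the last crossing → at least 9 trips. The jealousy constraint makes 9 impossible; the shortest valid schedule has 11:
1. WR+WF →  (far: WR,WF; near: HR,HF,HA,WA)
2. WR ←       (far: WF; near: HR,HF,HA,WR,WA)
3. WR+WA →  (far: WR,WF,WA; near: HR,HF,HA)
4. WR ←       (far: WF,WA; near: HR,HF,HA,WR)
5. HF+HA →  (far: HF,WF,HA,WA; near: HR,WR)
6. HF+WF ←  (far: HA,WA; near: HR,WR,HF,WF)
7. HR+HF →  (far: HR,HF,HA,WA; near: WR,WF)
8. WA ←       (far: HR,HF,HA; near: WR,WF,WA)
9. WR+WF →  (far: HR,WR,HF,WF,HA; near: WA)
10. HA ←      (far: HR,WR,HF,WF; near: HA,WA)
11. HA+WA → (far: all six; near: empty)
In every state each wife is either with her husband or with no other man.
Minimum trips = 11

11


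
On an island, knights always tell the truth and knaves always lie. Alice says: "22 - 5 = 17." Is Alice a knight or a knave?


Statement: "22 - 5 = 17."
Actual: 22 - 5 = 17
Claimed: 17
Statement is TRUE → Alice tells the truth → Knight

Knight


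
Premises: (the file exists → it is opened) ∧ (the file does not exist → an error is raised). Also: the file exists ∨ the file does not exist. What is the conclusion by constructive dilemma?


Constructive dilemma: (P → Q) ∧ (R → S), P ∨ R ⊢ Q ∨ S
Premise 1: the file exists → it is opened
Premise 2: the file does not exist → an error is raised
Premise 3: the file exists ∨ the file does not exist
Case 1: Assuming the file exists, then by Premise 1, it is opened.
Case 2: Assuming the file does not exist, then by Premise 2, an error is raised.
Since one of the file exists or the file does not exist must hold, we get it is opened or an error is raised.

It is opened or an error is raised.


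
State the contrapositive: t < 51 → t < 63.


Original: If t < 51, then t < 63
Contrapositive: If ¬Q, then ¬P
Negate Q: not (t < 63)
Negate P: not (t < 51)

If not (t < 63), then not (t < 51).


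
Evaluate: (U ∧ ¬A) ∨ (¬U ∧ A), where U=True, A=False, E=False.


U = True, A = False, E = False
Expression: (U ∧ ¬A) ∨ (¬U ∧ A)
Step 1: ¬A = NOT False = True
Step 2: U ∧ ¬A = True AND True = True
Step 3: ¬U = NOT True = False
Step 4: ¬U ∧ A = False AND False = False
Step 5: (True) ∨ (False) = True OR False = True

True


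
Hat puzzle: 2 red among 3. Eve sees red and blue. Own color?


Total red = 2, seen red = 1
Own red = 2 - 1 = 1
Eve's hat is red.

red


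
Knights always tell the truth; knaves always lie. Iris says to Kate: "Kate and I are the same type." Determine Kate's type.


Iris says: "Kate and I are the same type."
Case 1: Iris is a Knight (truth-teller)
  Statement is true → they ARE the same → Kate is also a Knight
Case 2: Iris is a Knave (liar)
  Statement is false → they are NOT the same → Kate is a Knight
In both cases, Kate is a Knight.

Knight


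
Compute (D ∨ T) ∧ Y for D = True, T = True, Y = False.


D = True, T = True, Y = False
Step 1: D ∨ T = True OR True = True
Step 2: True ∧ Y = True AND False = False
OR is true when at least one operand is true; AND requires both.

False


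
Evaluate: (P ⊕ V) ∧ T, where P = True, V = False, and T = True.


P = True, V = False, T = True
Step 1: P ⊕ V = True XOR False = True
Step 2: True ∧ T = True AND True = True
XOR true when exactly one of P,V is true; then AND with T.

True


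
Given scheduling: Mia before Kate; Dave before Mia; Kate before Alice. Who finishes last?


Constraints: Mia before Kate; Dave before Mia; Kate before Alice
The last task can have nothing scheduled after it, so it must never appear on the left of a 'before'.
Tasks appearing before some other task: Mia, Dave, Kate.
The only task not in that list is Alice → it is last.

Alice


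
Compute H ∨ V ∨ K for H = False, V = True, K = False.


H = False, V = True, K = False
Step 1: H ∨ V = False OR True = True
Step 2: True ∨ K = True OR False = True
OR is true when at least one operand is true.

True


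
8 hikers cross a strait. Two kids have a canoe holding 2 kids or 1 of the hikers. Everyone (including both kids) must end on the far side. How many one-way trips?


Per crossing of one of the hikers: kids→, one←, one of the hikers→, one← = 4 trips
8 × 4 = 32, + 1 final kids→ = 33
Minimum trips = 33

33


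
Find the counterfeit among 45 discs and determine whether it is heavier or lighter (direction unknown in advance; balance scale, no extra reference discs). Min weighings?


Let n = 45. 90 possibilities (n discs × lighter/heavier); each weighing has 3 outcomes.
Bound for k weighings: say the first weighing puts j discs on each pan. If it tips, the 2j weighed discs remain suspects (each with a known direction) and k-1 weighings give 3^(k-1) outcomes; 3^(k-1) is odd, so 2j ≤ 3^(k-1) - 1. If it balances, the n - 2j unweighed discs remain with direction unknown: 2(n - 2j) ≤ 3^(k-1) - 1 by the same parity argument. Adding, n ≤ (3^(k-1) - 1) + (3^(k-1) - 1)/2 = (3^k - 3)/2, and the classical three-group strategy achieves this (3 discs in 2 weighings, 12 in 3, 39 in 4, 120 in 5).
So we need the smallest k with (3^k - 3)/2 ≥ 45.
k = 4: (3^4 - 3)/2 = 39 < 45 ✗
k = 5: (3^5 - 3)/2 = 120 ≥ 45 ✓

5


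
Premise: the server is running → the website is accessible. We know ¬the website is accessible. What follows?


Modus tollens: P → Q, ¬Q ⊢ ¬P
P: the server is running
Q: the website is accessible
We have P → Q and Q is false.
By modus tollens, P must be false.

It is not the case that the server is running


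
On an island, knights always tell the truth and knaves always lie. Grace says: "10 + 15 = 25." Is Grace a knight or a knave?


Statement: "10 + 15 = 25."
Actual: 10 + 15 = 25
Claimed: 25
Statement is TRUE → Grace tells the truth → Knight

Knight


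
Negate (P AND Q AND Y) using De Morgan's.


De Morgan's law: ¬(P ∧ Q ∧ R) ≡ ¬P ∨ ¬Q ∨ ¬R
¬(P ∧ Q ∧ Y) = ¬P ∨ ¬Q ∨ ¬Y

¬P ∨ ¬Q ∨ ¬Y


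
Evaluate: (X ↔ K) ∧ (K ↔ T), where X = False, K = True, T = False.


X = False, K = True, T = False
Step 1: X ↔ K is true when X and K have the same value. Result: False
Step 2: K ↔ T is true when K and T have the same value. Result: False
Step 3: False ∧ False = False

False


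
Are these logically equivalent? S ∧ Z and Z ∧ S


Expression 1: S ∧ Z
Expression 2: Z ∧ S
Truth table (S Z | Expr1 Expr2):
  T T |   T     T
  T F |   F     F
  F T |   F     F
  F F |   F     F
All 4 rows agree, so the expressions are logically equivalent.

Yes


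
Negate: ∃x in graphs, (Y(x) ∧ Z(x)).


Original: ∃x (Y(x) ∧ Z(x))
Rule: ¬∀→∃, ¬∃→∀, negate predicate.
Negation: ∀x (¬Y(x) ∨ ¬Z(x))

∀x (¬Y(x) ∨ ¬Z(x))


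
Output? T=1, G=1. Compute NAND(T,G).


T AND G = 1
NOT(1) = 0

0


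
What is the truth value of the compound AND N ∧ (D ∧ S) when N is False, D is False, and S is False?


N = False, D = False, S = False
Step 1: D ∧ S = False AND False = False
Step 2: N ∧ False = False AND False = False
AND is true only when ALL operands are true.

False


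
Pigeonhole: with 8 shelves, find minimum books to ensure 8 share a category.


Pigeonhole: to guarantee k in one of n categories, need (k-1)×n + 1.
k = 8, n = 8
Minimum = (8-1) × 8 + 1 = 7 × 8 + 1

57


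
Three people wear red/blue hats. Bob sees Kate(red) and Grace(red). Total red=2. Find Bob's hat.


Total red = 2, seen red = 2
Own red = 2 - 2 = 0
Bob's hat is blue.

blue


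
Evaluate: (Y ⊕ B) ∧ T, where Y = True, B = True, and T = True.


Y = True, B = True, T = True
Step 1: Y ⊕ B = True XOR True = False
Step 2: False ∧ T = False AND True = False
XOR true when exactly one of Y,B is true; then AND with T.

False


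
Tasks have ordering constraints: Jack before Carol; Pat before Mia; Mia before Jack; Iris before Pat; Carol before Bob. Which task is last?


Constraints: Jack before Carol; Pat before Mia; Mia before Jack; Iris before Pat; Carol before Bob
The last task can have nothing scheduled after it, so it must never appear on the left of a 'before'.
Tasks appearing before some other task: Jack, Pat, Mia, Iris, Carol.
The only task not in that list is Bob → it is last.

Bob


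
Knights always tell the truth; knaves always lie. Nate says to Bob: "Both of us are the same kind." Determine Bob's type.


Nate says: "Both of us are the same kind."
Case 1: Nate is a Knight (truth-teller)
  Statement is true → they ARE the same → Bob is also a Knight
Case 2: Nate is a Knave (liar)
  Statement is false → they are NOT the same → Bob is a Knight
In both cases, Bob is a Knight.

Knight


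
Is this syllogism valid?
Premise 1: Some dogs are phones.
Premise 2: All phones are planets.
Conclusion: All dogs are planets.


Premise 1: Some dogs are phones.
Premise 2: All phones are planets.
Conclusion: All dogs are planets.
Fallacy: illicit minor. The minor term (dogs) is distributed in the conclusion ('All dogs ...') but undistributed in its premise ('Some dogs are phones' doesn't cover all dogs).
Only 'Some dogs are planets' follows, not 'All'.

Invalid


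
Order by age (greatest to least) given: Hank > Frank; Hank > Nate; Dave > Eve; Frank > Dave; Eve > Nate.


Constraints: Hank > Frank; Hank > Nate; Dave > Eve; Frank > Dave; Eve > Nate
Method: at each step, the next-highest is the one remaining person who never appears on the smaller side of a constraint between remaining people.
  Step 1: remaining {Eve, Nate, Frank, Hank, Dave}; on the smaller side: {Eve, Nate, Frank, Dave} → Hank is next (Hank > Frank; Hank > Nate).
  Step 2: remaining {Eve, Nate, Frank, Dave}; on the smaller side: {Eve, Nate, Dave} → Frank is next (Frank > Dave).
  Step 3: remaining {Eve, Nate, Dave}; on the smaller side: {Eve, Nate} → Dave is next (Dave > Eve).
  Step 4: remaining {Eve, Nate}; on the smaller side: {Nate} → Eve is next (Eve > Nate).
  Step 5: only Nate remains → lowest.
Final ranking (highest to lowest):

Hank > Frank > Dave > Eve > Nate


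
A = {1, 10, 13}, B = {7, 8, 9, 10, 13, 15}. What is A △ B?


A = {1, 10, 13}
B = {7, 8, 9, 10, 13, 15}
Operation: symmetric difference
In A only: [1], in B only: [7, 8, 9, 15]

{1, 7, 8, 9, 15}


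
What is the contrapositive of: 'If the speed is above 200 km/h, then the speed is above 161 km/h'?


Original: If the speed is above 200 km/h, then the speed is above 161 km/h
Contrapositive: If ¬Q, then ¬P
Negate Q: not (the speed is above 161 km/h)
Negate P: not (the speed is above 200 km/h)

If not (the speed is above 161 km/h), then not (the speed is above 200 km/h).


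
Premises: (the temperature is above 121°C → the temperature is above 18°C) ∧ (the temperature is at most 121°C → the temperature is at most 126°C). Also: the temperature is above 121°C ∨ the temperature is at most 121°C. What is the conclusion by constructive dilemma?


Constructive dilemma: (P → Q) ∧ (R → S), P ∨ R ⊢ Q ∨ S
Premise 1: the temperature is above 121°C → the temperature is above 18°C
Premise 2: the temperature is at most 121°C → the temperature is at most 126°C
Premise 3: the temperature is above 121°C ∨ the temperature is at most 121°C
Case 1: Assuming the temperature is above 121°C, then by Premise 1, the temperature is above 18°C.
Case 2: Assuming the temperature is at most 121°C, then by Premise 2, the temperature is at most 126°C.
Since one of the temperature is above 121°C or the temperature is at most 121°C must hold, we get the temperature is above 18°C or the temperature is at most 126°C.

The temperature is above 18°C or the temperature is at most 126°C.


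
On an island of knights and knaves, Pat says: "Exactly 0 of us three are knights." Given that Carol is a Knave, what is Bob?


Pat claims exactly 0 knights among Pat, Carol, Bob.
Given: Carol is a Knave.

Case 1: Pat is a Knight (tells truth)
  Then exactly 0 of the three are knights.
  Counting Pat, Carol: 1 knight(s) so far. Need -1 more → impossible.
Case 2: Pat is a Knave (lies)
  Then the count is NOT 0.
  If Bob = Knave, count = 0 = 0 → claim would be true, contradicts lie.
  If Bob = Knight, count = 1 ≠ 0 → lie confirmed ✓

Bob is a Knight.

Knight


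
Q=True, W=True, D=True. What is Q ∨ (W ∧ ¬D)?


Q = True, W = True, D = True
Expression: Q ∨ (W ∧ ¬D)
Step 1: ¬D = NOT True = False
Step 2: W ∧ ¬D = True AND False = False
Step 3: Q ∨ (False) = True OR False = True

True


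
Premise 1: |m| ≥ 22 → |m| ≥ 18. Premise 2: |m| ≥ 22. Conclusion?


Modus ponens: P → Q, P ⊢ Q
P: |m| ≥ 22
Q: |m| ≥ 18
We have P → Q and P is true.
By modus ponens, Q must be true.

|m| ≥ 18


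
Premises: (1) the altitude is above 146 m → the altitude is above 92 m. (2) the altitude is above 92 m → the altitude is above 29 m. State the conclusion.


Hypothetical syllogism: P → Q, Q → R ⊢ P → R
Premise 1: the altitude is above 146 m → the altitude is above 92 m
Premise 2: the altitude is above 92 m → the altitude is above 29 m
Chain the implications: the middle term (the altitude is above 92 m) links the two.
Conclusion: If the altitude is above 146 m, then the altitude is above 29 m.

If the altitude is above 146 m, then the altitude is above 29 m.


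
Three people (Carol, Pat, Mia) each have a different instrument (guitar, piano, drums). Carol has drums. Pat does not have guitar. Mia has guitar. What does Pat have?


From clues:
  Mia → guitar
  Carol → drums
By elimination, Pat gets the remaining.

piano


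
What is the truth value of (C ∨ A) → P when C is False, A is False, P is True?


C = False, A = False, P = True
Step 1: C ∨ A = False OR False = False
Step 2: (False) → P: false only when antecedent=True and P=False.
Result: True

True


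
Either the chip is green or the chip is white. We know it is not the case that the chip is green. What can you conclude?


Disjunctive syllogism: P ∨ Q, ¬P ⊢ Q
Disjunction: the chip is green ∨ the chip is white
We know it is not the case that the chip is green.
By disjunctive syllogism, the other disjunct must be true.

The chip is white


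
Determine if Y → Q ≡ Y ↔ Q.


Expression 1: Y → Q
Expression 2: Y ↔ Q
Truth table (Y Q | Expr1 Expr2):
  T T |   T     T
  T F |   F     F
  F T |   T     F   ← differ
  F F |   T     T
Counterexample: Y=F, Q=T gives Expr1 = T but Expr2 = F, so the expressions are NOT logically equivalent.

No


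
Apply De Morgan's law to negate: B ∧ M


De Morgan's law: ¬(P ∧ Q) ≡ ¬P ∨ ¬Q
¬(B ∧ M) = ¬B ∨ ¬M

¬B ∨ ¬M


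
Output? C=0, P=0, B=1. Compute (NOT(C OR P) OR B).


C OR P = 0
NOT(0) = 1
1 OR 1 = 1

1


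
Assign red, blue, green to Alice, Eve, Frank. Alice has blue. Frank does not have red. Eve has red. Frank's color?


From clues:
  Alice → blue
  Eve → red
By elimination, Frank gets the remaining.

green


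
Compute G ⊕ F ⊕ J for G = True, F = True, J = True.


G = True, F = True, J = True
Step 1: G ⊕ F = True XOR True = False
Step 2: False ⊕ J = False XOR True = True
XOR is true when an odd number of operands are true.

True


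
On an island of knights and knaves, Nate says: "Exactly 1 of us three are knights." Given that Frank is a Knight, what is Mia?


Nate claims exactly 1 knights among Nate, Frank, Mia.
Given: Frank is a Knight.

Case 1: Nate is a Knight (tells truth)
  Then exactly 1 of the three are knights.
  Counting Nate, Frank: 2 knight(s) so far. Need -1 more → impossible.
Case 2: Nate is a Knave (lies)
  Then the count is NOT 1.
  If Mia = Knave, count = 1 = 1 → claim would be true, contradicts lie.
  If Mia = Knight, count = 2 ≠ 1 → lie confirmed ✓

Mia is a Knight.

Knight


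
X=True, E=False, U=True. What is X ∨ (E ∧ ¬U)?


X = True, E = False, U = True
Expression: X ∨ (E ∧ ¬U)
Step 1: ¬U = NOT True = False
Step 2: E ∧ ¬U = False AND False = False
Step 3: X ∨ (False) = True OR False = True

True


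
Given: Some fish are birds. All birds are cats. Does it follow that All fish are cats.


Premise 1: Some fish are birds.
Premise 2: All birds are cats.
Conclusion: All fish are cats.
Fallacy: illicit minor. The minor term (fish) is distributed in the conclusion ('All fish ...') but undistributed in its premise ('Some fish are birds' doesn't cover all fish).
Only 'Some fish are cats' follows, not 'All'.

Invalid


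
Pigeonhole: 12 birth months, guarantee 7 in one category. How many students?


Pigeonhole: to guarantee k in one of n categories, need (k-1)×n + 1.
k = 7, n = 12
Minimum = (7-1) × 12 + 1 = 6 × 12 + 1

73


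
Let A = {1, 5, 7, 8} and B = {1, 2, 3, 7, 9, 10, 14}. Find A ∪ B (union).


A = {1, 5, 7, 8}
B = {1, 2, 3, 7, 9, 10, 14}
Operation: union
All elements combined: 1, 2, 3, 5, 7, 8, 9, 10, 14

{1, 2, 3, 5, 7, 8, 9, 10, 14}


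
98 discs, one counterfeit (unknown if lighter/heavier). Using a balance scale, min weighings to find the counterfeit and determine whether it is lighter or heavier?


Let n = 98. 196 possibilities (n discs × lighter/heavier); each weighing has 3 outcomes.
Bound for k weighings: say the first weighing puts j discs on each pan. If it tips, the 2j weighed discs remain suspects (each with a known direction) and k-1 weighings give 3^(k-1) outcomes; 3^(k-1) is odd, so 2j ≤ 3^(k-1) - 1. If it balances, the n - 2j unweighed discs remain with direction unknown: 2(n - 2j) ≤ 3^(k-1) - 1 by the same parity argument. Adding, n ≤ (3^(k-1) - 1) + (3^(k-1) - 1)/2 = (3^k - 3)/2, and the classical three-group strategy achieves this (3 discs in 2 weighings, 12 in 3, 39 in 4, 120 in 5).
So we need the smallest k with (3^k - 3)/2 ≥ 98.
k = 4: (3^4 - 3)/2 = 39 < 98 ✗
k = 5: (3^5 - 3)/2 = 120 ≥ 98 ✓

5


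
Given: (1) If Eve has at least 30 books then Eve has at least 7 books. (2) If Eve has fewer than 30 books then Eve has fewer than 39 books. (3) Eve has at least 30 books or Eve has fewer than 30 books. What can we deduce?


Constructive dilemma: (P → Q) ∧ (R → S), P ∨ R ⊢ Q ∨ S
Premise 1: Eve has at least 30 books → Eve has at least 7 books
Premise 2: Eve has fewer than 30 books → Eve has fewer than 39 books
Premise 3: Eve has at least 30 books ∨ Eve has fewer than 30 books
Case 1: Assuming Eve has at least 30 books, then by Premise 1, Eve has at least 7 books.
Case 2: Assuming Eve has fewer than 30 books, then by Premise 2, Eve has fewer than 39 books.
Since one of Eve has at least 30 books or Eve has fewer than 30 books must hold, we get Eve has at least 7 books or Eve has fewer than 39 books.

Eve has at least 7 books or Eve has fewer than 39 books.


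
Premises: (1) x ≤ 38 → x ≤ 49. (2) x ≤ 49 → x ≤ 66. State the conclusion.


Hypothetical syllogism: P → Q, Q → R ⊢ P → R
Premise 1: x ≤ 38 → x ≤ 49
Premise 2: x ≤ 49 → x ≤ 66
Chain the implications: the middle term (x ≤ 49) links the two.
Conclusion: If x ≤ 38, then x ≤ 66.

If x ≤ 38, then x ≤ 66.


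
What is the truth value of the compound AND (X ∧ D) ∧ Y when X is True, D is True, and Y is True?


X = True, D = True, Y = True
Step 1: X ∧ D = True AND True = True
Step 2: True ∧ Y = True AND True = True
AND is true only when ALL operands are true.

True


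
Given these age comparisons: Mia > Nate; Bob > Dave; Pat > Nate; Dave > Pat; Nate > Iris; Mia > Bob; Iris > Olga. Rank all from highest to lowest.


Constraints: Mia > Nate; Bob > Dave; Pat > Nate; Dave > Pat; Nate > Iris; Mia > Bob; Iris > Olga
Method: at each step, the next-highest is the one remaining person who never appears on the smaller side of a constraint between remaining people.
  Step 1: remaining {Dave, Olga, Bob, Pat, Mia, Nate, Iris}; on the smaller side: {Dave, Olga, Bob, Pat, Nate, Iris} → Mia is next (Mia > Nate; Mia > Bob).
  Step 2: remaining {Dave, Olga, Bob, Pat, Nate, Iris}; on the smaller side: {Dave, Olga, Pat, Nate, Iris} → Bob is next (Bob > Dave).
  Step 3: remaining {Dave, Olga, Pat, Nate, Iris}; on the smaller side: {Olga, Pat, Nate, Iris} → Dave is next (Dave > Pat).
  Step 4: remaining {Olga, Pat, Nate, Iris}; on the smaller side: {Olga, Nate, Iris} → Pat is next (Pat > Nate).
  Step 5: remaining {Olga, Nate, Iris}; on the smaller side: {Olga, Iris} → Nate is next (Nate > Iris).
  Step 6: remaining {Olga, Iris}; on the smaller side: {Olga} → Iris is next (Iris > Olga).
  Step 7: only Olga remains → lowest.
Final ranking (highest to lowest):

Mia > Bob > Dave > Pat > Nate > Iris > Olga


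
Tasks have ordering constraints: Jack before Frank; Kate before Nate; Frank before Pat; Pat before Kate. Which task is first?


Constraints: Jack before Frank; Kate before Nate; Frank before Pat; Pat before Kate
The first task can have nothing scheduled before it, so it must never appear on the right of a 'before'.
Tasks appearing after some 'before': Frank, Nate, Pat, Kate.
The only task not in that list is Jack → it is first.

Jack


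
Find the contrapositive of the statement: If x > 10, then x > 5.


Original: If x > 10, then x > 5
Contrapositive: If ¬Q, then ¬P
Negate Q: not (x > 5)
Negate P: not (x > 10)

If not (x > 5), then not (x > 10).


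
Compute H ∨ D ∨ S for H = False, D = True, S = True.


H = False, D = True, S = True
Step 1: H ∨ D = False OR True = True
Step 2: True ∨ S = True OR True = True
OR is true when at least one operand is true.

True


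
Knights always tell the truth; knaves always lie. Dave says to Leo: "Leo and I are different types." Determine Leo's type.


Dave says: "Leo and I are different types."
Case 1: Dave is a Knight (truth-teller)
  Statement is true → they ARE different → Leo is a Knave
Case 2: Dave is a Knave (liar)
  Statement is false → they are NOT different → Leo is a Knave
In both cases, Leo is a Knave.

Knave


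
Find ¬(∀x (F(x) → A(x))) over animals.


Original: ∀x (F(x) → A(x))
Rule: ¬∀→∃, ¬∃→∀, negate predicate.
Negation: ∃x (F(x) ∧ ¬A(x))

∃x (F(x) ∧ ¬A(x))


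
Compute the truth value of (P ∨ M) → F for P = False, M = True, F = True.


P = False, M = True, F = True
Step 1: P ∨ M = False OR True = True
Step 2: (True) → F: false only when antecedent=True and F=False.
Result: True

True


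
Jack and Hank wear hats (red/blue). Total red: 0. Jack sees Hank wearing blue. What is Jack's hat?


Total red = 0, Hank = blue
Red accounted for: 0
Remaining for Jack: 0
Jack's hat is blue.

blue


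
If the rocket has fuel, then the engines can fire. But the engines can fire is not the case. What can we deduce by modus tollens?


Modus tollens: P → Q, ¬Q ⊢ ¬P
P: the rocket has fuel
Q: the engines can fire
We have P → Q and Q is false.
By modus tollens, P must be false.

It is not the case that the rocket has fuel


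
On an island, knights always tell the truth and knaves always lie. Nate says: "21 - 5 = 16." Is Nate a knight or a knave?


Statement: "21 - 5 = 16."
Actual: 21 - 5 = 16
Claimed: 16
Statement is TRUE → Nate tells the truth → Knight

Knight


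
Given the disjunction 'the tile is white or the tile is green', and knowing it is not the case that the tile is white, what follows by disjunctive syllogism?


Disjunctive syllogism: P ∨ Q, ¬P ⊢ Q
Disjunction: the tile is white ∨ the tile is green
We know it is not the case that the tile is white.
By disjunctive syllogism, the other disjunct must be true.

The tile is green


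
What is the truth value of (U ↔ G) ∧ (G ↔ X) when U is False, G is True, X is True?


U = False, G = True, X = True
Step 1: U ↔ G is true when U and G have the same value. Result: False
Step 2: G ↔ X is true when G and X have the same value. Result: True
Step 3: False ∧ True = False

False


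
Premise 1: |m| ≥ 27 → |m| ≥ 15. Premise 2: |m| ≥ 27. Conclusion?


Modus ponens: P → Q, P ⊢ Q
P: |m| ≥ 27
Q: |m| ≥ 15
We have P → Q and P is true.
By modus ponens, Q must be true.

|m| ≥ 15


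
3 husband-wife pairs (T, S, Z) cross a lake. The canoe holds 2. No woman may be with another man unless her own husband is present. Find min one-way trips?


Label couples T, S, Z (H = husband, W = wife).
Counting alone: 6 people, the canoe carries 2 and someone must bring it back, so each round trip nets at most +1 on the far side until the last crossing → at least 9 trips. The jealousy constraint makes 9 impossible; the shortest valid schedule has 11:
1. WT+WS →  (far: WT,WS; near: HT,HS,HZ,WZ)
2. WT ←       (far: WS; near: HT,HS,HZ,WT,WZ)
3. WT+WZ →  (far: WT,WS,WZ; near: HT,HS,HZ)
4. WT ←       (far: WS,WZ; near: HT,HS,HZ,WT)
5. HS+HZ →  (far: HS,WS,HZ,WZ; near: HT,WT)
6. HS+WS ←  (far: HZ,WZ; near: HT,WT,HS,WS)
7. HT+HS →  (far: HT,HS,HZ,WZ; near: WT,WS)
8. WZ ←       (far: HT,HS,HZ; near: WT,WS,WZ)
9. WT+WS →  (far: HT,WT,HS,WS,HZ; near: WZ)
10. HZ ←      (far: HT,WT,HS,WS; near: HZ,WZ)
11. HZ+WZ → (far: all six; near: empty)
In every state each wife is either with her husband or with no other man.
Minimum trips = 11

11
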